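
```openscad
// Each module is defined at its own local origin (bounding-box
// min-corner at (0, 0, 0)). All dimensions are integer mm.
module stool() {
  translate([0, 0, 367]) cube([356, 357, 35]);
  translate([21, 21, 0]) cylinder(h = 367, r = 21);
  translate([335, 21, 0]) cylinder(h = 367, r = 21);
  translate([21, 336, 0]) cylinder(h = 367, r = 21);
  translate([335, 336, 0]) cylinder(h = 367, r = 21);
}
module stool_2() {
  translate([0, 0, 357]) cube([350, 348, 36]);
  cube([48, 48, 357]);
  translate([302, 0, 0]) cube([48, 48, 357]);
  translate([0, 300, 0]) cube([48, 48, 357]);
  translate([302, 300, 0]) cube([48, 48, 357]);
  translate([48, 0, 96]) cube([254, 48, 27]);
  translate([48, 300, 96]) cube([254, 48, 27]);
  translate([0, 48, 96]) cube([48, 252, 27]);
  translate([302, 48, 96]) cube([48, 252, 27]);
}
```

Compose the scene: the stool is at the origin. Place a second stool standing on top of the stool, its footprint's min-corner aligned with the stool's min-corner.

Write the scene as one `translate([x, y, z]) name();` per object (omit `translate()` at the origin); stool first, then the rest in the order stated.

stool();
translate([0, 0, 402]) stool_2();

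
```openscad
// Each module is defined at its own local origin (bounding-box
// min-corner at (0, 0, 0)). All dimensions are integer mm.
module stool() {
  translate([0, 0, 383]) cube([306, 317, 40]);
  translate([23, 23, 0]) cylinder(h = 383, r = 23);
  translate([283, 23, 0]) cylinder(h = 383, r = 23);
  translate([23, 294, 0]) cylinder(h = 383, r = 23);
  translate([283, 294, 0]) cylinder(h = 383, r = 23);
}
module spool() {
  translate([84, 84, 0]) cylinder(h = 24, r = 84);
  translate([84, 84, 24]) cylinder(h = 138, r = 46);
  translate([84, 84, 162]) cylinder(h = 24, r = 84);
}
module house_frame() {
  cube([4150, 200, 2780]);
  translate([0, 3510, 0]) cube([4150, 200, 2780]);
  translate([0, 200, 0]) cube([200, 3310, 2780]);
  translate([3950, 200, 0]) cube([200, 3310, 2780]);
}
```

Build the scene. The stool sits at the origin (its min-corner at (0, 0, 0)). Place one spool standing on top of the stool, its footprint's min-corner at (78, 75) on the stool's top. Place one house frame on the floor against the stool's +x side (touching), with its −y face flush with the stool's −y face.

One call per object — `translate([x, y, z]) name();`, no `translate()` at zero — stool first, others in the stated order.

stool();
translate([78, 75, 423]) spool();
translate([306, 0, 0]) house_frame();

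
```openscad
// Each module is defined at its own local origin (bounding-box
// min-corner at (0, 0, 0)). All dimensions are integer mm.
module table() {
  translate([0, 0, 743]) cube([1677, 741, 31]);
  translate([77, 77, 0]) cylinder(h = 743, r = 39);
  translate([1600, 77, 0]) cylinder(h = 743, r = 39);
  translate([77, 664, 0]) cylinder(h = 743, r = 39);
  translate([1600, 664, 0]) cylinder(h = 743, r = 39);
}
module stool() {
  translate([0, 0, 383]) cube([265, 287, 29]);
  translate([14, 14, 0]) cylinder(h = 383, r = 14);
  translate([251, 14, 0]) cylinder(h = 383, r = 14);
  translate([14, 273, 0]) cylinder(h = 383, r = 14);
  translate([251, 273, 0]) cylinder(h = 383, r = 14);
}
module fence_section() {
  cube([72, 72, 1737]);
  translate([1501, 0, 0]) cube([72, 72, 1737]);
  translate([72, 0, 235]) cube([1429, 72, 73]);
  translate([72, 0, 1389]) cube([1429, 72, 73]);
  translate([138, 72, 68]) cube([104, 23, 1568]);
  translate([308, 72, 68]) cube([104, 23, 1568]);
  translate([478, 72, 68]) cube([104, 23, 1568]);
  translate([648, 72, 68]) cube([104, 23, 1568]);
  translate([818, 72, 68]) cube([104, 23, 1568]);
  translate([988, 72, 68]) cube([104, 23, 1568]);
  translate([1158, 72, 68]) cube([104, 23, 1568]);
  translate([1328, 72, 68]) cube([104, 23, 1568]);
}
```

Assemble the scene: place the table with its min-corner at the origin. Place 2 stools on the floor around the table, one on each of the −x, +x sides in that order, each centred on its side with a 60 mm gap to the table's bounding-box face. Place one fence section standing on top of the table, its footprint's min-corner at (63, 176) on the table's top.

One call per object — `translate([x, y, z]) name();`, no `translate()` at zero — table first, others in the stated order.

table();
translate([-325, 227, 0]) stool();
translate([1737, 227, 0]) stool();
translate([63, 176, 774]) fence_section();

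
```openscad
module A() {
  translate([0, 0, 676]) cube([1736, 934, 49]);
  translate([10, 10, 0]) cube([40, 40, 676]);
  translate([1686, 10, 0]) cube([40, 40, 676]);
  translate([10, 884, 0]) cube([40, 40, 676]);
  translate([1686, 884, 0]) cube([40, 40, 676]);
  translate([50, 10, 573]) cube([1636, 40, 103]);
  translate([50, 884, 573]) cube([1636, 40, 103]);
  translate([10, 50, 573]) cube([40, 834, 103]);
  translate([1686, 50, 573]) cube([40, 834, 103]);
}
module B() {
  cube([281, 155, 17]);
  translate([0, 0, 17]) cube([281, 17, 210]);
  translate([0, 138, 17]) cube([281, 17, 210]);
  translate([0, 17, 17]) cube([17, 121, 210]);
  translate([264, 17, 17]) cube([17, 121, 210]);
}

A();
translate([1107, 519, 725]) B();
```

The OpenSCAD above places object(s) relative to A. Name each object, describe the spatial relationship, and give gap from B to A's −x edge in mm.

The open box's min-x is at 1107; the table's min-x is 0; gap = 1107 mm.

A is a table. B is an open box. The open box is on top of the table. The gap from the open box to the table's −x edge is 1107 mm.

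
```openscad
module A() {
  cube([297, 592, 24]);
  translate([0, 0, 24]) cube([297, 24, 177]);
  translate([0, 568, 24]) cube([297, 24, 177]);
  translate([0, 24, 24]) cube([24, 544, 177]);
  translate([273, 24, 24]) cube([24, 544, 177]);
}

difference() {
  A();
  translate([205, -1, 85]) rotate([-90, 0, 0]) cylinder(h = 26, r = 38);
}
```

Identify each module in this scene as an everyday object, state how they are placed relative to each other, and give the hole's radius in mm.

A is an open box. The open box has a circular hole through its front wall. The hole's radius is 38 mm.

The subtracted cylinder has r = 38 mm.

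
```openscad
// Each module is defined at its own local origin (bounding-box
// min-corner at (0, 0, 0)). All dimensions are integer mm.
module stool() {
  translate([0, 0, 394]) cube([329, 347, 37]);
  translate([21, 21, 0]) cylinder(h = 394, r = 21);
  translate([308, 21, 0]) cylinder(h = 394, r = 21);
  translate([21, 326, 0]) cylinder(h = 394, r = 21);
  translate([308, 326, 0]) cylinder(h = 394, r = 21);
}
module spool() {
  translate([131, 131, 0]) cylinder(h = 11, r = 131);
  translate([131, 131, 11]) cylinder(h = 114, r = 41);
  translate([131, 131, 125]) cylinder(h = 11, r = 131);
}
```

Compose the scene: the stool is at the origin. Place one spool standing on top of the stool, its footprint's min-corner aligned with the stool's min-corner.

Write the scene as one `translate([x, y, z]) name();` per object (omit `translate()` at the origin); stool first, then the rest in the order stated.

stool();
translate([0, 0, 431]) spool();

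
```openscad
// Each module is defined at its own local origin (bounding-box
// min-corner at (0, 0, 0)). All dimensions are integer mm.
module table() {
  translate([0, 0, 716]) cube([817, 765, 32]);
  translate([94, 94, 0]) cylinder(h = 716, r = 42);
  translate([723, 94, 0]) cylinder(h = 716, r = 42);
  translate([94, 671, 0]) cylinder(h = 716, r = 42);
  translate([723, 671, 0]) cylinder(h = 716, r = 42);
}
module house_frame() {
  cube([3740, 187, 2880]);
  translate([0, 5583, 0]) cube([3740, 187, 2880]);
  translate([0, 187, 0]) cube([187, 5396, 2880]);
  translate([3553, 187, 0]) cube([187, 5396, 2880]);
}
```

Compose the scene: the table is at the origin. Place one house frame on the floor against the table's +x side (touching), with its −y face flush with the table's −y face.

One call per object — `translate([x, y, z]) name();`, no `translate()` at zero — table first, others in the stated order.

table();
translate([817, 0, 0]) house_frame();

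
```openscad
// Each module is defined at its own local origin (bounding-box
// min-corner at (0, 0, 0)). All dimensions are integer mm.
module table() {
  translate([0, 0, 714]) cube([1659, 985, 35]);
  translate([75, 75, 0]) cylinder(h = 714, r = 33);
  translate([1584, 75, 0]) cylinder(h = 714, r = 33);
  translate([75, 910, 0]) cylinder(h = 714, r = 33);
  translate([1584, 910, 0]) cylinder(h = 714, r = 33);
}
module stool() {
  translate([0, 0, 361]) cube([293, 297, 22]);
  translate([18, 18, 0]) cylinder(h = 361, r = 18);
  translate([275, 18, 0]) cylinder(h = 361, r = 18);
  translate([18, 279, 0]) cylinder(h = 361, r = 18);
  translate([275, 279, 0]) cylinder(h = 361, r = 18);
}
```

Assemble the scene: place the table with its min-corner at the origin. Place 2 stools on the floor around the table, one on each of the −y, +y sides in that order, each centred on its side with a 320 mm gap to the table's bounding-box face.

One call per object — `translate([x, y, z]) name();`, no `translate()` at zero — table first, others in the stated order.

table();
translate([683, -617, 0]) stool();
translate([683, 1305, 0]) stool();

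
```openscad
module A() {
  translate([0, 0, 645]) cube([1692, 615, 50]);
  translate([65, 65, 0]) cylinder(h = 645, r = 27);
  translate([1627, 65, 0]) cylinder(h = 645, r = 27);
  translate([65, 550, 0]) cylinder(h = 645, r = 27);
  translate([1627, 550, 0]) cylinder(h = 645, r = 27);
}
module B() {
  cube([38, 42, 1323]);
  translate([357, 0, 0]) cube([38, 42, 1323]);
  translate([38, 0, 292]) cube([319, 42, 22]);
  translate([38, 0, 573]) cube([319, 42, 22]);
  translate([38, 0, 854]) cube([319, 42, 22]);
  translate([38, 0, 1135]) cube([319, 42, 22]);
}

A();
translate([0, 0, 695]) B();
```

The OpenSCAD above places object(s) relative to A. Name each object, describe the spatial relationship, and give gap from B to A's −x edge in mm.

The ladder's min-x is at 0; the table's min-x is 0; gap = 0 mm.

A is a table. B is a ladder. The ladder is on top of the table. The gap from the ladder to the table's −x edge is 0 mm.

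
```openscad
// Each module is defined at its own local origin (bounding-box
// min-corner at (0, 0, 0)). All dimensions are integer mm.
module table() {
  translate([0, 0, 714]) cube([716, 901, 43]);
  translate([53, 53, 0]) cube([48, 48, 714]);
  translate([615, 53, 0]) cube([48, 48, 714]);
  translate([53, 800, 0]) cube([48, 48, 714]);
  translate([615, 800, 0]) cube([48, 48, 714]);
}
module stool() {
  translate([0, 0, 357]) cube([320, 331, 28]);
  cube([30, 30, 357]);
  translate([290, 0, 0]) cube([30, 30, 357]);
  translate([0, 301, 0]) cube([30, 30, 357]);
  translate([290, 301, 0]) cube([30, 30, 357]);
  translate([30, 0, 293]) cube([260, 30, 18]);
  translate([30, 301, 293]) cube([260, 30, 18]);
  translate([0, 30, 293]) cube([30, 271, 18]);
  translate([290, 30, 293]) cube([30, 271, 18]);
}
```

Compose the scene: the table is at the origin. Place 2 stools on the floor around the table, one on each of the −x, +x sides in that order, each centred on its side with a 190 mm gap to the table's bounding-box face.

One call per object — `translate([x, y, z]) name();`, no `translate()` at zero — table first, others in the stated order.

table();
translate([-510, 285, 0]) stool();
translate([906, 285, 0]) stool();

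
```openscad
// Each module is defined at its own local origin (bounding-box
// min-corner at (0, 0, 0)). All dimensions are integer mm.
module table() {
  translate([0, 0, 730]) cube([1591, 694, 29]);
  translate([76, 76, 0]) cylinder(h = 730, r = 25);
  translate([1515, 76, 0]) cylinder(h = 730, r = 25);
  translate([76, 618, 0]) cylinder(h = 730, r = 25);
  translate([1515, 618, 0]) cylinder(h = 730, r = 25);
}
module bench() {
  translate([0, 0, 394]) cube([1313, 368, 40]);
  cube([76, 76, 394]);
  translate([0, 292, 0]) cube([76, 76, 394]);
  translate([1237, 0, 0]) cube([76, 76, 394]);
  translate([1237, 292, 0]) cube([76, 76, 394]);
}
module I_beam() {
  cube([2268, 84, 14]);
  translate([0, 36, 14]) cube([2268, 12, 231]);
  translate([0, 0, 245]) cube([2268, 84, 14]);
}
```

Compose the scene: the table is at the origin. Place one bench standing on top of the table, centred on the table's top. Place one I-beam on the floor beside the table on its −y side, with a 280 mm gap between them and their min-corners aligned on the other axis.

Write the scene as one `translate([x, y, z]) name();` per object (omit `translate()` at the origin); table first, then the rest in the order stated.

table();
translate([139, 163, 759]) bench();
translate([0, -364, 0]) I_beam();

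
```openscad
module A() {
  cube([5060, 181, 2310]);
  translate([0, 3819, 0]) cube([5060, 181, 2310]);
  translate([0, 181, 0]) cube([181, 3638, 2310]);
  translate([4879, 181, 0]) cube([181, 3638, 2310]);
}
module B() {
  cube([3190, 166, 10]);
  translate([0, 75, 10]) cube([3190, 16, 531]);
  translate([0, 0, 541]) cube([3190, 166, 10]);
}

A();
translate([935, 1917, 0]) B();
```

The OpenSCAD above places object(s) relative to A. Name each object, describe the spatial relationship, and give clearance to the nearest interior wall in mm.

A is a house frame. B is an I-beam. The I-beam sits inside the house frame, centred. The clearance to the nearest interior wall is 754 mm.

Clearances: x = 754, y = 1736; minimum 754 mm.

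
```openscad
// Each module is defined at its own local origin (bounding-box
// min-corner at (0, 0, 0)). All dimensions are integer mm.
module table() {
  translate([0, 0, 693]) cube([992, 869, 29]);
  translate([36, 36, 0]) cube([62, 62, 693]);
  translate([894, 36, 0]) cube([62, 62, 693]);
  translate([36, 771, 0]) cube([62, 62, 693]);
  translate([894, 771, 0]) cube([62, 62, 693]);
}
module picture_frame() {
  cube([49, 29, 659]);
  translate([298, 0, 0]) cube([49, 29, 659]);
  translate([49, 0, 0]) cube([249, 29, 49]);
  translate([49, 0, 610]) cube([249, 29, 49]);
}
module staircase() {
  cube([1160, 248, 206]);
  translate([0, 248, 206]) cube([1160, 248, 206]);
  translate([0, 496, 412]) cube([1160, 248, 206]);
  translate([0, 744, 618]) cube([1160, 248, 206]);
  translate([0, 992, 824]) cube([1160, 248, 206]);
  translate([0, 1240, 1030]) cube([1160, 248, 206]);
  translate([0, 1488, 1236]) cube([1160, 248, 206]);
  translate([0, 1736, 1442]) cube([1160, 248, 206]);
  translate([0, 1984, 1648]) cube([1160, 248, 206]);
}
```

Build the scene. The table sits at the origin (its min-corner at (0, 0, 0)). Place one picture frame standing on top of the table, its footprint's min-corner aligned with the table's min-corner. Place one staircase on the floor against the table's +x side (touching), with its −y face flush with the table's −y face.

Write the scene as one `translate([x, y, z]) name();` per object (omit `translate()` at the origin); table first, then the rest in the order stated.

table();
translate([0, 0, 722]) picture_frame();
translate([992, 0, 0]) staircase();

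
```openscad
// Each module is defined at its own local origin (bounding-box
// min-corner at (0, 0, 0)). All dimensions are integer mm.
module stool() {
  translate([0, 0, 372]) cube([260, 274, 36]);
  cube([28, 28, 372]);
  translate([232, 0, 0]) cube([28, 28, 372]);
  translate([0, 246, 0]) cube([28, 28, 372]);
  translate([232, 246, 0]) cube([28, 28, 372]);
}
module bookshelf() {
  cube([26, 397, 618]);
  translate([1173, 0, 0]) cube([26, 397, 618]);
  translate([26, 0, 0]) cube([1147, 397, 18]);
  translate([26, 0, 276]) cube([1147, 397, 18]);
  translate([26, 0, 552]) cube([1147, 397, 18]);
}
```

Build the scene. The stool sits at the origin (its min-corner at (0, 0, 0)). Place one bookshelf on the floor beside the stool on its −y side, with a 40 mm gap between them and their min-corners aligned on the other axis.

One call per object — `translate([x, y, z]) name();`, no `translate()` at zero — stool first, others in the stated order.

stool();
translate([0, -437, 0]) bookshelf();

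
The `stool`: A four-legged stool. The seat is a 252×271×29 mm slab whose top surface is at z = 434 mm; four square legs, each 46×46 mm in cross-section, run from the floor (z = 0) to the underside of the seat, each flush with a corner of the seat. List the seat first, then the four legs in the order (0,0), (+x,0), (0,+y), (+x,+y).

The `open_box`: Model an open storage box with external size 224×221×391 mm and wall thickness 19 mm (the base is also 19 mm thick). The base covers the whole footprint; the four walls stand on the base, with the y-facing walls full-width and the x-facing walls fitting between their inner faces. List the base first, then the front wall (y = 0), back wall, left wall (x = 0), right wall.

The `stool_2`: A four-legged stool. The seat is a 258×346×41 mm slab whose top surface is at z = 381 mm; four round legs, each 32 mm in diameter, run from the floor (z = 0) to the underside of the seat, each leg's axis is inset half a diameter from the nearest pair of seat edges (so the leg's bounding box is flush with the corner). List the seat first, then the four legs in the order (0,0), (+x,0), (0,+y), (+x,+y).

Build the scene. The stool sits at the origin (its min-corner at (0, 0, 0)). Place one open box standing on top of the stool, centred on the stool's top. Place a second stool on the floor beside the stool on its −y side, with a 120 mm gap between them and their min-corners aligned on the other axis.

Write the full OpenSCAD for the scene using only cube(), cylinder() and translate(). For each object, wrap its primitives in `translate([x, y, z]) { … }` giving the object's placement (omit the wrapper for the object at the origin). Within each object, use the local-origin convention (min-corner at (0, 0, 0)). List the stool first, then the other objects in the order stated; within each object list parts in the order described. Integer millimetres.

translate([0, 0, 405]) cube([252, 271, 29]);
cube([46, 46, 405]);
translate([206, 0, 0]) cube([46, 46, 405]);
translate([0, 225, 0]) cube([46, 46, 405]);
translate([206, 225, 0]) cube([46, 46, 405]);
translate([14, 25, 434]) {
  cube([224, 221, 19]);
  translate([0, 0, 19]) cube([224, 19, 372]);
  translate([0, 202, 19]) cube([224, 19, 372]);
  translate([0, 19, 19]) cube([19, 183, 372]);
  translate([205, 19, 19]) cube([19, 183, 372]);
}
translate([0, -466, 0]) {
  translate([0, 0, 340]) cube([258, 346, 41]);
  translate([16, 16, 0]) cylinder(h = 340, r = 16);
  translate([242, 16, 0]) cylinder(h = 340, r = 16);
  translate([16, 330, 0]) cylinder(h = 340, r = 16);
  translate([242, 330, 0]) cylinder(h = 340, r = 16);
}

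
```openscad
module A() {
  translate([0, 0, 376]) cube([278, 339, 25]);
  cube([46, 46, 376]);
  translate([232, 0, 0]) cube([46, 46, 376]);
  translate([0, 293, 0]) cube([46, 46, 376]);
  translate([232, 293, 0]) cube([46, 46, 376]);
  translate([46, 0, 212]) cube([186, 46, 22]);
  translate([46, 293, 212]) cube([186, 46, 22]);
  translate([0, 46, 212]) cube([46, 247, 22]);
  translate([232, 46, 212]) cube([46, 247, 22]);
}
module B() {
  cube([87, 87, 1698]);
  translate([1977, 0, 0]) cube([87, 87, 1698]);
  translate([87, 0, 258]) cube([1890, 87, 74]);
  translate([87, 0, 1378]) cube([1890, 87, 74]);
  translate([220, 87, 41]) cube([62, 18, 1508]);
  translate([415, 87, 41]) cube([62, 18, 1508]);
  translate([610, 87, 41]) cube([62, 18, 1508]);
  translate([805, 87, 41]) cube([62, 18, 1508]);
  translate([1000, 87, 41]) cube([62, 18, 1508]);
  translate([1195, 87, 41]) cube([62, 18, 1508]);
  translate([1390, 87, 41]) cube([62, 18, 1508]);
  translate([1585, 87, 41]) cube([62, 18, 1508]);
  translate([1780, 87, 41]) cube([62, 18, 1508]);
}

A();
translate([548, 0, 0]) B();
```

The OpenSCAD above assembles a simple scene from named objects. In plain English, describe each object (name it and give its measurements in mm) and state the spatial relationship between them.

A is a four-legged stool. The seat is 278×339 mm, 25 mm thick, top at z = 401 mm. It stands on four square legs, each 46×46 mm in cross-section, from z = 0 to the seat underside, each flush with a corner of the seat. Four stretchers, 46 mm wide and 22 mm tall, connect adjacent legs with their undersides at z = 212 mm, each running between the inner faces of the legs it joins and aligned with the legs' outer faces on the other axis.

B is a fence section. Two 87×87 mm posts, 1698 mm tall, stand on the floor with a clear span of 1890 mm between their inner faces. Two horizontal rails of 87×74 mm section span the gap between the posts with their undersides at z = 258 mm and z = 1378 mm, flush with the posts' −y face. 9 pickets, each 62 mm wide, 18 mm thick and 1508 mm tall, are fixed to the +y face of the rails with their bottoms at z = 41 mm, evenly spaced across the span with equal gaps (rounded down to the nearest mm) at the −x end and between each pair — any rounding remainder accumulates at the +x end.

The fence section is on the floor beside the stool on its +x side.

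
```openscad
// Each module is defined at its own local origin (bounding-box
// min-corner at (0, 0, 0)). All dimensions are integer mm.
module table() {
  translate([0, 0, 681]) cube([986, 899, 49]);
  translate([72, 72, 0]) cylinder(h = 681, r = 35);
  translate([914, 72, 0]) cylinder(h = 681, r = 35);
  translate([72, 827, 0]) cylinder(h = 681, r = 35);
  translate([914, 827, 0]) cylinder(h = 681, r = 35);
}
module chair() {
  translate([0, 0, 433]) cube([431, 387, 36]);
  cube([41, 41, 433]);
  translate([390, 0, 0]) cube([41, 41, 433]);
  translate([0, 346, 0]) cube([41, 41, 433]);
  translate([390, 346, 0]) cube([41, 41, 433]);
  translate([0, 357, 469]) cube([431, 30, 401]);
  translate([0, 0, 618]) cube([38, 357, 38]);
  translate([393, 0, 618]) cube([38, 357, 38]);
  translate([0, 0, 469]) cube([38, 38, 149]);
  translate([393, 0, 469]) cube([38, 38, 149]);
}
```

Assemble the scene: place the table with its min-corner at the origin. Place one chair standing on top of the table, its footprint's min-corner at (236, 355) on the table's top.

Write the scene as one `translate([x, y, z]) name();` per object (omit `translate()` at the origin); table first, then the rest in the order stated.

table();
translate([236, 355, 730]) chair();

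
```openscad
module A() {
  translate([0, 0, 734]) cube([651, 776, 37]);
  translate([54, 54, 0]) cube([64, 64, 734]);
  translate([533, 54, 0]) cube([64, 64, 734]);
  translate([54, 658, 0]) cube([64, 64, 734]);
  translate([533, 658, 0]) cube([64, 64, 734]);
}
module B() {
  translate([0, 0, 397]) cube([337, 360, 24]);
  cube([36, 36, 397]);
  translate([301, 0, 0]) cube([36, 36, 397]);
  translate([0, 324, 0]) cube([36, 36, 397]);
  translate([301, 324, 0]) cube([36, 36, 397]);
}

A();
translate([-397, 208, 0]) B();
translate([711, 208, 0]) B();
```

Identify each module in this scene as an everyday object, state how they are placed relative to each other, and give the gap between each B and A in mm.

A is a table. B is a stool. Two stools sit around the table at the −x, +x sides. The gap between each stool and the table is 60 mm.

Each stool's nearest face is 60 mm from the table's bounding box.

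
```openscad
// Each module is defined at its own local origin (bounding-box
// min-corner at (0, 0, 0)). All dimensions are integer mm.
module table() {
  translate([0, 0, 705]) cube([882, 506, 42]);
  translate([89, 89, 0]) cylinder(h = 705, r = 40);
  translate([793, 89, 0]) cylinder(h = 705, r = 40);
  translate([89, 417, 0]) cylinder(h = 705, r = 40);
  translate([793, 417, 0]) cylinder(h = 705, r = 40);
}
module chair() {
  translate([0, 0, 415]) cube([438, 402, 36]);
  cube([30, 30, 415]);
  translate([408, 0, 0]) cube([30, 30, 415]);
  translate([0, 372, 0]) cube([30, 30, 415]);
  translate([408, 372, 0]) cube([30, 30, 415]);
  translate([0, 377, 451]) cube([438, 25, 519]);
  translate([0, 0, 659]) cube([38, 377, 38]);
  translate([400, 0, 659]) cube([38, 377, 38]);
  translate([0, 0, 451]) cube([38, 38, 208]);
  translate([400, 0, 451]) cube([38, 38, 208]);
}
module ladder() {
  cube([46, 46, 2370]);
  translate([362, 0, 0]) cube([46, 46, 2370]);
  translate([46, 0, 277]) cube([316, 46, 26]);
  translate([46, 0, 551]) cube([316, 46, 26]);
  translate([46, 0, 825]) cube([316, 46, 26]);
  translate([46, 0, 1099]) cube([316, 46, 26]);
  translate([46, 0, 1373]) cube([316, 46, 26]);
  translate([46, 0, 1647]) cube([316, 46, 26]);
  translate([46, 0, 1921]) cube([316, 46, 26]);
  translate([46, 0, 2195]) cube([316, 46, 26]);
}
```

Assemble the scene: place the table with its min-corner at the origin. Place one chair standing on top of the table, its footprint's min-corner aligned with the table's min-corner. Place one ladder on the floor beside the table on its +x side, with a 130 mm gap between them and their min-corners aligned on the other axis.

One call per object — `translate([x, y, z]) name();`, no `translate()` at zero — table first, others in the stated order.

table();
translate([0, 0, 747]) chair();
translate([1012, 0, 0]) ladder();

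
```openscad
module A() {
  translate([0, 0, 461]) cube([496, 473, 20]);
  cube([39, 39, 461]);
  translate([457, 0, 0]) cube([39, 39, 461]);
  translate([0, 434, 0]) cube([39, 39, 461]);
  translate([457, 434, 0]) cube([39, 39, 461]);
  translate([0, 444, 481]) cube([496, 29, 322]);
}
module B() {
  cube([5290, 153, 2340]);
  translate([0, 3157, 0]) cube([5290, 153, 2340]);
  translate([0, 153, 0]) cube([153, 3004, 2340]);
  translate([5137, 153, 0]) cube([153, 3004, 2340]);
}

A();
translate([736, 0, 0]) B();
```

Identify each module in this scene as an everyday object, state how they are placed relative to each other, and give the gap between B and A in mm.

The house frame's nearest face is 240 mm from the chair's +x face.

A is a chair. B is a house frame. The house frame is on the floor beside the chair on its +x side. The gap between the house frame and the chair is 240 mm.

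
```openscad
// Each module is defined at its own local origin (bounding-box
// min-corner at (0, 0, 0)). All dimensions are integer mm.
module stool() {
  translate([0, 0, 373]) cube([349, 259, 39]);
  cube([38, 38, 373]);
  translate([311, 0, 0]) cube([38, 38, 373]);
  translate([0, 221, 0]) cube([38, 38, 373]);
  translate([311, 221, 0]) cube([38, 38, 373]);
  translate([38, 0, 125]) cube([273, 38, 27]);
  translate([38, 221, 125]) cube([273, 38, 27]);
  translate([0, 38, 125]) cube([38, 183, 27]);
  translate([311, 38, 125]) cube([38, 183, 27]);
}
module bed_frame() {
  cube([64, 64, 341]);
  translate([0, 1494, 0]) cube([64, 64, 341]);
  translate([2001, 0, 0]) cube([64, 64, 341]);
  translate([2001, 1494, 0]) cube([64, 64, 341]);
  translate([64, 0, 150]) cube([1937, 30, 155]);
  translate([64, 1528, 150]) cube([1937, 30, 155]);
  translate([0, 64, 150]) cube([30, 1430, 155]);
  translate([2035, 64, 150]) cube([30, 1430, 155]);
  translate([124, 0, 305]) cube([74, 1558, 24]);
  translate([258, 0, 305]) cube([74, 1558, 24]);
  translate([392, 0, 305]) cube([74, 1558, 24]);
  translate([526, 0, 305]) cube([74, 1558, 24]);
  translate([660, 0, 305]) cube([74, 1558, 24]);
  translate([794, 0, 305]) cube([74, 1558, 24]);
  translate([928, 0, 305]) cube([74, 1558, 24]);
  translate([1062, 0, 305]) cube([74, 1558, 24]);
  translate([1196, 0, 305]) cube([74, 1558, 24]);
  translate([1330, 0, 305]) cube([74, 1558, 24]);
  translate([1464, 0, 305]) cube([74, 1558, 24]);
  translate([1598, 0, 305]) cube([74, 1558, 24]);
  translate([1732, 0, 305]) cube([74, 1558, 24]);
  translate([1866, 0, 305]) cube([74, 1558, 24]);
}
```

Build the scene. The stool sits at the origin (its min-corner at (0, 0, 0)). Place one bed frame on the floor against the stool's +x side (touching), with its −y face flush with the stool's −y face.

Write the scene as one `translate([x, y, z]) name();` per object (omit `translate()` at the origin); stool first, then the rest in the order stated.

stool();
translate([349, 0, 0]) bed_frame();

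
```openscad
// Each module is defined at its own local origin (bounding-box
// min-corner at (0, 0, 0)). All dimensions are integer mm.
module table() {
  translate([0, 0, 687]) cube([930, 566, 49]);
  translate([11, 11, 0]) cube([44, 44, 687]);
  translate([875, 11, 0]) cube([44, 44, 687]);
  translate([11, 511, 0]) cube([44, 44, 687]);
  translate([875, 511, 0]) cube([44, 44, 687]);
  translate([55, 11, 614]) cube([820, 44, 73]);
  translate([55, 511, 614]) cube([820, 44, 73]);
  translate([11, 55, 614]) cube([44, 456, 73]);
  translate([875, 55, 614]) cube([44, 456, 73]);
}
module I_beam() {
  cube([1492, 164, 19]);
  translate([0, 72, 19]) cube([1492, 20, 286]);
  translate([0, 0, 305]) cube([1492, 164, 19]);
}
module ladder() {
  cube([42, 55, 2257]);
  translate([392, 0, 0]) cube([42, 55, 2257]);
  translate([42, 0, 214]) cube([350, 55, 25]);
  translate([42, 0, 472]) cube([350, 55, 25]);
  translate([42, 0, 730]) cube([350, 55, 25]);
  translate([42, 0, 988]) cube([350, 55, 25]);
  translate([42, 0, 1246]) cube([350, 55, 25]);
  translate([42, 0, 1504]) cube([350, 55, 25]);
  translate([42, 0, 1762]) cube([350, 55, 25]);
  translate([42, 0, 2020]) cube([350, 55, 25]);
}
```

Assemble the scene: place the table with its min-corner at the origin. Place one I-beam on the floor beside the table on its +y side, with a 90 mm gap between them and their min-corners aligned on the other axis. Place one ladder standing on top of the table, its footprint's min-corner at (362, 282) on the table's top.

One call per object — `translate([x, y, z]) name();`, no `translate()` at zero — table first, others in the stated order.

table();
translate([0, 656, 0]) I_beam();
translate([362, 282, 736]) ladder();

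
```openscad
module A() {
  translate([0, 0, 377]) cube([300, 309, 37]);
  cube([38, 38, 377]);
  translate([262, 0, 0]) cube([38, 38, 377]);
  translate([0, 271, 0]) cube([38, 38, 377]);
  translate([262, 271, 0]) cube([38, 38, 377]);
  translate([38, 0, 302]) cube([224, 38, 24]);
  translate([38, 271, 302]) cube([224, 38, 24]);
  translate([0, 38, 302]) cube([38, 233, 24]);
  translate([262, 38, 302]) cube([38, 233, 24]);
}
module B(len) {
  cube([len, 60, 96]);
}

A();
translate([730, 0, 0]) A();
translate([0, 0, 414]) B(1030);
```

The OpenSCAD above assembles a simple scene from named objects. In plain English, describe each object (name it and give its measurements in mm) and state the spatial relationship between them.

A is a four-legged stool. The seat is 300×309 mm, 37 mm thick, top at z = 414 mm. It stands on four square legs, each 38×38 mm in cross-section, from z = 0 to the seat underside, each flush with a corner of the seat. Four stretchers, 38 mm wide and 24 mm tall, connect adjacent legs with their undersides at z = 302 mm, each running between the inner faces of the legs it joins and aligned with the legs' outer faces on the other axis.

B is a rectangular beam 1030 mm long (x), 60 mm deep (y), 96 mm thick (z).

The beam spans the tops of two stools placed 430 mm apart, resting at z = 414 mm.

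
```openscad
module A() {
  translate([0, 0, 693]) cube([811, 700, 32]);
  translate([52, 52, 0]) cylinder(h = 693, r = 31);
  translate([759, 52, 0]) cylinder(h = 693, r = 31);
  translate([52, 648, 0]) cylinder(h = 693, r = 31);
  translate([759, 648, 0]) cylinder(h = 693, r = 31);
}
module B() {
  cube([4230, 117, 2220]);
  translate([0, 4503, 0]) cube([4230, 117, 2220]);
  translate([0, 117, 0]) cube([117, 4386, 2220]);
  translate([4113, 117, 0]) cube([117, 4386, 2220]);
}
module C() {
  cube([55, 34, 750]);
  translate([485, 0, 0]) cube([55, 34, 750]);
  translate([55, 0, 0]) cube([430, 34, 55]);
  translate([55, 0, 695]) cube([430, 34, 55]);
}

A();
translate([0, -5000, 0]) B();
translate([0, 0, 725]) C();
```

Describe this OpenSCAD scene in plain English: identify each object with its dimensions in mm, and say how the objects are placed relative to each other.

A is a table with a 811×700 mm rectangular top, 32 mm thick, top surface at z = 725 mm, supported by four round legs of 62 mm diameter, each leg's bounding box inset 21 mm from the nearest pair of top edges, running from the floor.

B is the wall frame of a small rectangular building: four walls, each 2220 mm tall and 117 mm thick, enclosing a footprint 4230 mm (x) by 4620 mm (y) outside-to-outside, with no floor or roof. The front and back walls (the −y and +y sides) span the full width; the two side walls fit between them.

C is a rectangular picture frame lying in the x–z plane (depth along y). The opening is 430 mm wide (x) by 640 mm tall (z), surrounded by a border 55 mm wide on all four sides. The frame is 34 mm deep and is made of two full-height vertical stiles with two horizontal rails fitted between them.

The house frame is on the floor beside the table on its −y side. The picture frame is on top of the table.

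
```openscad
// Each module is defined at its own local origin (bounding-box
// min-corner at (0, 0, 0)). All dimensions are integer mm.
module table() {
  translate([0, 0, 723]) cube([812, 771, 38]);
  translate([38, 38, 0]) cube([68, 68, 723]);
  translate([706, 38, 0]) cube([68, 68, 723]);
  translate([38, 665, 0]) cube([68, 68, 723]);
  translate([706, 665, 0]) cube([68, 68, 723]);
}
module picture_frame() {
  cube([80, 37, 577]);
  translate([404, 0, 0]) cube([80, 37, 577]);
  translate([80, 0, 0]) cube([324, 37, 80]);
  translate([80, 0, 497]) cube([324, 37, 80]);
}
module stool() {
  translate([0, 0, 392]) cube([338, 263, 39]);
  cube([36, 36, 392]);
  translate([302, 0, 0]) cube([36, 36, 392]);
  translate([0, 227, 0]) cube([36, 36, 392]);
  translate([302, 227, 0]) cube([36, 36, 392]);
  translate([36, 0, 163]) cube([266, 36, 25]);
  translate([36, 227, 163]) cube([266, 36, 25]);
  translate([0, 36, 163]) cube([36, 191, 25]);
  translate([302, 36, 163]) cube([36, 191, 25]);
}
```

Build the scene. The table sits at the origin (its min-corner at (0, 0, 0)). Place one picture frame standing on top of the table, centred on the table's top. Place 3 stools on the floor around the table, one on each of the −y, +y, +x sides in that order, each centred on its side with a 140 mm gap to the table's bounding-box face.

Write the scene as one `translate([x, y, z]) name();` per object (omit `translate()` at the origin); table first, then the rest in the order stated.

table();
translate([164, 367, 761]) picture_frame();
translate([237, -403, 0]) stool();
translate([237, 911, 0]) stool();
translate([952, 254, 0]) stool();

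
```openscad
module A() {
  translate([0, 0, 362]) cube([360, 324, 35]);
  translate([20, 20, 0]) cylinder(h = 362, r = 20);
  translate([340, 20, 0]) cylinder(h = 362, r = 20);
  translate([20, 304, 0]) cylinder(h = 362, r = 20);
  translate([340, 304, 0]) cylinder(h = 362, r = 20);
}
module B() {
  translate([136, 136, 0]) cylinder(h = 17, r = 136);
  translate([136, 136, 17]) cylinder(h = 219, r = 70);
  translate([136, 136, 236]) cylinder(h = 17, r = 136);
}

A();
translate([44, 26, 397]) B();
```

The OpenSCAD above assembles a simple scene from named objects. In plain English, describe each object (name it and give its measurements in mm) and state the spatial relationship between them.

A is a four-legged stool. The seat is a 360×324×35 mm slab whose top surface is at z = 397 mm; four round legs, each 40 mm in diameter, run from the floor (z = 0) to the underside of the seat, each leg's axis is inset half a diameter from the nearest pair of seat edges (so the leg's bounding box is flush with the corner).

B is a spool: two coaxial disc flanges of radius 136 mm and thickness 17 mm, joined by a core cylinder of radius 70 mm and height 219 mm. The lower flange rests on z = 0 and the three cylinders share a vertical axis.

The spool is on top of the stool, centred.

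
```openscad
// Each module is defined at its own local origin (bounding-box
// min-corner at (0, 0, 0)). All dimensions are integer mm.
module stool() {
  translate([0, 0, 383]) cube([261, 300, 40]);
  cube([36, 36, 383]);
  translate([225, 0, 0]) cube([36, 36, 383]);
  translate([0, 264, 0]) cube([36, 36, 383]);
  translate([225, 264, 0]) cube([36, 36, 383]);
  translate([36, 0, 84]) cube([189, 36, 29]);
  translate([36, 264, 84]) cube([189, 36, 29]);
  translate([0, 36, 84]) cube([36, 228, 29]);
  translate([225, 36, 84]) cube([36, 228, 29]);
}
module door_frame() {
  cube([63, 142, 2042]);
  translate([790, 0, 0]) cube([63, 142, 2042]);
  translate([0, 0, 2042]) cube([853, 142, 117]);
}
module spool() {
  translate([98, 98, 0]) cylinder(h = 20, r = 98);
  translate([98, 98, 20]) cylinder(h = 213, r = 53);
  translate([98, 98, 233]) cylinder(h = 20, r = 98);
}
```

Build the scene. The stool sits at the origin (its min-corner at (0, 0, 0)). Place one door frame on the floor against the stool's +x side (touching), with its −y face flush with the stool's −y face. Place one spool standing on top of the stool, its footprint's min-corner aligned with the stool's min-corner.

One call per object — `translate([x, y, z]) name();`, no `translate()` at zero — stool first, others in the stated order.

stool();
translate([261, 0, 0]) door_frame();
translate([0, 0, 423]) spool();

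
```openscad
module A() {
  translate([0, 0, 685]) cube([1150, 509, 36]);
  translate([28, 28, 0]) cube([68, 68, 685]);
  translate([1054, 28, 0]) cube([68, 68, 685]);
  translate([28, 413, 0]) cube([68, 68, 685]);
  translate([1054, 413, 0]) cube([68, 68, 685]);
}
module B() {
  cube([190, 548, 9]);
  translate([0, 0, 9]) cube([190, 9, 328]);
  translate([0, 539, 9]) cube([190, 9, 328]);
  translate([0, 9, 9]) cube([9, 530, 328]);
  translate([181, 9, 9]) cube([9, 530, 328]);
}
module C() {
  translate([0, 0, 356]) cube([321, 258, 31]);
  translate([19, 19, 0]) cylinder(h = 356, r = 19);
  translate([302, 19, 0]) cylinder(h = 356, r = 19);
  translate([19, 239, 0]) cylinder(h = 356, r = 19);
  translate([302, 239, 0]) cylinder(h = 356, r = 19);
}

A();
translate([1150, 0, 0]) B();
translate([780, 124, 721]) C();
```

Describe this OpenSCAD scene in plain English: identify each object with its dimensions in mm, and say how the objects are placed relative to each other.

A is a table with a 1150×509 mm rectangular top, 36 mm thick, top surface at z = 721 mm, supported by four 68×68 mm square legs, each inset 28 mm from the nearest pair of top edges, running from the floor.

B is an open-topped rectangular box: outside dimensions 190×548×337 mm, with a uniform wall and base thickness of 9 mm. The base is a full 190×548 slab on the floor; four walls sit on top of the base. The front and back walls (the −y and +y sides) span the full width; the two side walls fit between them.

C is a four-legged stool. The seat is a 321×258×31 mm slab whose top surface is at z = 387 mm; four round legs, each 38 mm in diameter, run from the floor (z = 0) to the underside of the seat, each leg's axis is inset half a diameter from the nearest pair of seat edges (so the leg's bounding box is flush with the corner).

The open box is against the table's +x side, with their −y faces flush. The stool is on top of the table.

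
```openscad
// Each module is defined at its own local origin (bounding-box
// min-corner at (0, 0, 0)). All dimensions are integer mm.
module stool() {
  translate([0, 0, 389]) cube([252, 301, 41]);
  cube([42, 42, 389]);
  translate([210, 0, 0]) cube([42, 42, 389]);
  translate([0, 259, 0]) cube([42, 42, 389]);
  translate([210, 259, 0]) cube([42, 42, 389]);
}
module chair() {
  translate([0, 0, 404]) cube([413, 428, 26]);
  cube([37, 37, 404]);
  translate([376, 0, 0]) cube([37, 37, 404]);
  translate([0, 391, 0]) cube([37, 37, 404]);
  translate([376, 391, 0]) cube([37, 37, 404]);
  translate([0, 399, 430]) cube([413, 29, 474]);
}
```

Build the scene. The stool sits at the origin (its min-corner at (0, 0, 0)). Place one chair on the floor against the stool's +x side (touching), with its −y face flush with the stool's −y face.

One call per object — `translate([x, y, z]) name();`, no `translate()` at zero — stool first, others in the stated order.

stool();
translate([252, 0, 0]) chair();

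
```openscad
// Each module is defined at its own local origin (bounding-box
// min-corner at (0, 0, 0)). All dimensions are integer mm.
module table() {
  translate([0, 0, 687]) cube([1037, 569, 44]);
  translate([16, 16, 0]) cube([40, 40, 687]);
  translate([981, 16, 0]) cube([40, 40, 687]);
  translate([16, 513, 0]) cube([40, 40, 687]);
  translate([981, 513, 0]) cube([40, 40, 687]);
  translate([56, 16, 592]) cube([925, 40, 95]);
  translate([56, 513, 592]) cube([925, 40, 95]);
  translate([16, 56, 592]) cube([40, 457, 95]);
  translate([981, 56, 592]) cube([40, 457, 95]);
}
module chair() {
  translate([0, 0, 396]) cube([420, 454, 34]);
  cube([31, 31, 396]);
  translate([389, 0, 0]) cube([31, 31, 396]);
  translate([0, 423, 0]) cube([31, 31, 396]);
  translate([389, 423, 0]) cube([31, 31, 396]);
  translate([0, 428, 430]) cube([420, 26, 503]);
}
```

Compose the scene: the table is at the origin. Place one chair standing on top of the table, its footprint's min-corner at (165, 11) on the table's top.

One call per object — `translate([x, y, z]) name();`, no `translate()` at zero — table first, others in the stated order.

table();
translate([165, 11, 731]) chair();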